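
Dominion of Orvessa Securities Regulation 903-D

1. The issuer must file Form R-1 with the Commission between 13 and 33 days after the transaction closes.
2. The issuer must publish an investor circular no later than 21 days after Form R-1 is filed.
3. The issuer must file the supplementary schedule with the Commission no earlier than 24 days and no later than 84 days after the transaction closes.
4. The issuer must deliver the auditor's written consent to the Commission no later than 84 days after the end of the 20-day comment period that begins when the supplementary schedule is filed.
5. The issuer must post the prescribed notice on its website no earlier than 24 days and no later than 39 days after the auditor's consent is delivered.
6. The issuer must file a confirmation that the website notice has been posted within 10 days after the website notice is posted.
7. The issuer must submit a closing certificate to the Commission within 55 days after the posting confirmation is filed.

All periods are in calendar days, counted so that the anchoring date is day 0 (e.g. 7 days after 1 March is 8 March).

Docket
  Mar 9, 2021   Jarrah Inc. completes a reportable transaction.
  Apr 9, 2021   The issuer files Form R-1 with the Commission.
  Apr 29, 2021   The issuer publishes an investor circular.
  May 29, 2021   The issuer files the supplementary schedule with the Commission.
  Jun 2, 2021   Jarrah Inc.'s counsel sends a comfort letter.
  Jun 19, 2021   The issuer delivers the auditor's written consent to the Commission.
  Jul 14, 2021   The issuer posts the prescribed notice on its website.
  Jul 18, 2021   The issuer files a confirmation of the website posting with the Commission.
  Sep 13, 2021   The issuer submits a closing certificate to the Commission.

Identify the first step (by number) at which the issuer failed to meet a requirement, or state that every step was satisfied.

Step 1 — 13 and 33 days from Mar 9, 2021 (when the transaction closes) are Mar 22, 2021 and Apr 11, 2021 respectively; done Apr 9, 2021, which is between those dates.
Step 2 — counting 21 days from Apr 9, 2021 (when Form R-1 is filed) gives a deadline of Apr 30, 2021; completed Apr 29, 2021, before the deadline.
Step 3 — 24 and 84 days from Mar 9, 2021 (when the transaction closes) are Apr 2, 2021 and Jun 1, 2021 respectively; done May 29, 2021 — within the window.
Step 4 — counting 84 days from Jun 18, 2021 (end of the 20-day comment period, which began when the supplementary schedule is filed on May 29, 2021) gives a deadline of Sep 10, 2021; Jun 19, 2021 is within that limit.
Step 5 — 24 and 39 days from Jun 19, 2021 (when the auditor's consent is delivered) are Jul 13, 2021 and Jul 28, 2021 respectively; Jul 14, 2021 falls inside that range.
Step 6 — counting 10 days from Jul 14, 2021 (when the website notice is posted) gives a deadline of Jul 24, 2021; completed Jul 18, 2021, before the deadline.
Step 7 — counting 55 days from Jul 18, 2021 (when the posting confirmation is filed) gives a deadline of Sep 11, 2021; Sep 13, 2021 misses that deadline by 2 days.
The procedure was therefore not followed at step 7.

Step 7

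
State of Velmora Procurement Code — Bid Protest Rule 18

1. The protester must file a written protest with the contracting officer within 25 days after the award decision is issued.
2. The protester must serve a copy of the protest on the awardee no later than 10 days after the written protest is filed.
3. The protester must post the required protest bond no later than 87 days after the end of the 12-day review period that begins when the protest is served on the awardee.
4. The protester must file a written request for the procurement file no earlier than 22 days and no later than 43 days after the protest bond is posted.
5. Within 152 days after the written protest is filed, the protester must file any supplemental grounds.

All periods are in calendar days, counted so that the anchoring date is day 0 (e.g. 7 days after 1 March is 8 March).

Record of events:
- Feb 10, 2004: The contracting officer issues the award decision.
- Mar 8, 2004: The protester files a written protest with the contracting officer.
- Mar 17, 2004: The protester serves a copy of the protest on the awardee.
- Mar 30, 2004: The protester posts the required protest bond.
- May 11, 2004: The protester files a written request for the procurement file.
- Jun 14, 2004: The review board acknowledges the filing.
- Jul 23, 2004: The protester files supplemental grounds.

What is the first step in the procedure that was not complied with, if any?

(1) due by Feb 10, 2004 + 25 days = Mar 6, 2004; done Mar 8, 2004 — 2 days late.
The procedure was therefore not followed at step 1.

Step 1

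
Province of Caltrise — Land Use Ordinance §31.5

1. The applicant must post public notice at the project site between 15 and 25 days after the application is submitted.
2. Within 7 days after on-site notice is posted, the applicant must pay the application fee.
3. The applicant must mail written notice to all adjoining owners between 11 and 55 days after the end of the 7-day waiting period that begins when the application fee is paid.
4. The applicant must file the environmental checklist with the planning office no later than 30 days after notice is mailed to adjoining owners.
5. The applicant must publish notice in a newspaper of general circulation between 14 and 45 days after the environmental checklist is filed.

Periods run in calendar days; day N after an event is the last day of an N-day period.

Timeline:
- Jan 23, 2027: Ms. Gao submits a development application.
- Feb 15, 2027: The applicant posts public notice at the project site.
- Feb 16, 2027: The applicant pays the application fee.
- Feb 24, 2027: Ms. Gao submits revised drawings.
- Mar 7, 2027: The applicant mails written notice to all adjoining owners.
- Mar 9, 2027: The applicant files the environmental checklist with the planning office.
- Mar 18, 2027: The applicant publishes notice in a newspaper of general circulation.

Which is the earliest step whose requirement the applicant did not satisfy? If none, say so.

Step 5

Step 1: the window is 15–25 days after Jan 23, 2027 (when the application is submitted), so Feb 7, 2027 through Feb 17, 2027; Feb 15, 2027 falls inside that range.
Step 2: 7 days after Feb 15, 2027 (when on-site notice is posted) is Feb 22, 2027; done Feb 16, 2027 — timely.
Step 3: the window is 11–55 days after Feb 23, 2027 (end of the 7-day waiting period, which began when the application fee is paid on Feb 16, 2027), so Mar 6, 2027 through Apr 19, 2027; done Mar 7, 2027, which is between those dates.
Step 4: 30 days after Mar 7, 2027 (when notice is mailed to adjoining owners) is Apr 6, 2027; Mar 9, 2027 is within that limit.
Step 5: the window is 14–45 days after Mar 9, 2027 (when the environmental checklist is filed), so Mar 23, 2027 through Apr 23, 2027; done Mar 18, 2027 — 5 days before the window opened.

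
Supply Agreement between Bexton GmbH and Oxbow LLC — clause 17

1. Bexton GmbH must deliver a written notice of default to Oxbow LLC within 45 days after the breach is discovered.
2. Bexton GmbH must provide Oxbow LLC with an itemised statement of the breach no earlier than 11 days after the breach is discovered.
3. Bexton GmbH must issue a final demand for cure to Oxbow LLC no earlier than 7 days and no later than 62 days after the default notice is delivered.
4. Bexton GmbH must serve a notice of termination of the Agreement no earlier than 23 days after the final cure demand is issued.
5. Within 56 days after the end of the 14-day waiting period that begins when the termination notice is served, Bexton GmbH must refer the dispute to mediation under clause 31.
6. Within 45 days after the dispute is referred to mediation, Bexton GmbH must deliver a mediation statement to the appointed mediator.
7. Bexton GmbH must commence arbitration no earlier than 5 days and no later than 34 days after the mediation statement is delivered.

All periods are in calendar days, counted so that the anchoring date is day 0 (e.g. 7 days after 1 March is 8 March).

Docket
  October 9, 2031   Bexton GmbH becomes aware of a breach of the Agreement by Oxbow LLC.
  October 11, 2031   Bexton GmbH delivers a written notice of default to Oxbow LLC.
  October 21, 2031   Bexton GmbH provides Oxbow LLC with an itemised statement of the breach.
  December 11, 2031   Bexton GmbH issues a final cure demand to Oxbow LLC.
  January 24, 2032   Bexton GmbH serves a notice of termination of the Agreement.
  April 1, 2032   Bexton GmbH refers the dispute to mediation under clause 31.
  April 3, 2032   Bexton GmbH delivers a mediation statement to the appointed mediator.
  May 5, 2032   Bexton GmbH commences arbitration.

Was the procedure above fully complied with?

Step 1: 45 days after October 9, 2031 (when the breach is discovered) is November 23, 2031; done October 11, 2031 — timely.
Step 2: the earliest permitted date is 11 days after October 9, 2031 (when the breach is discovered), i.e. October 20, 2031; October 21, 2031 is on or after that date.
Step 3: the window is 7–62 days after October 11, 2031 (when the default notice is delivered), so October 18, 2031 through December 12, 2031; done December 11, 2031, which is between those dates.
Step 4: the earliest permitted date is 23 days after December 11, 2031 (when the final cure demand is issued), i.e. January 3, 2032; January 24, 2032 is on or after that date.
Step 5: 56 days after February 7, 2032 (end of the 14-day waiting period, which began when the termination notice is served on January 24, 2032) is April 3, 2032; April 1, 2032 is within that limit.
Step 6: 45 days after April 1, 2032 (when the dispute is referred to mediation) is May 16, 2032; completed April 3, 2032, before the deadline.
Step 7: the window is 5–34 days after April 3, 2032 (when the mediation statement is delivered), so April 8, 2032 through May 7, 2032; done May 5, 2032, which is between those dates.

Yes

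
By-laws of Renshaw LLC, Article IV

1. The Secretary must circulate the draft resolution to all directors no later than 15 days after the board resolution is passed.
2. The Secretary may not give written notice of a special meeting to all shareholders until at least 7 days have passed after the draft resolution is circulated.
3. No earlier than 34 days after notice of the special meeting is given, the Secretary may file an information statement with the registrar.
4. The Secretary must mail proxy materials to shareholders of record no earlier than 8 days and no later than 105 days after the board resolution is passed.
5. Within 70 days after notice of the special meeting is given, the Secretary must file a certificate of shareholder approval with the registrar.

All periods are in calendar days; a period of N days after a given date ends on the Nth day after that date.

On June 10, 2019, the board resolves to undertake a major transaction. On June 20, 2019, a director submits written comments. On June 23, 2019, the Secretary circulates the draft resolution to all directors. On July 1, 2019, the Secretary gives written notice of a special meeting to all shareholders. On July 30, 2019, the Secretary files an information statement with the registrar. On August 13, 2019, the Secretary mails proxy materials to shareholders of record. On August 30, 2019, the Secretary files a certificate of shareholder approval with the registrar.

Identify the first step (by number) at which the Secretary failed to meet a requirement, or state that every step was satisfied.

Step 3

Step 1 — counting 15 days from June 10, 2019 (when the board resolution is passed) gives a deadline of June 25, 2019; June 23, 2019 is within that limit.
Step 2 — must wait 7 days from June 23, 2019 (when the draft resolution is circulated), so not before June 30, 2019; July 1, 2019 is on or after that date.
Step 3 — must wait 34 days from July 1, 2019 (when notice of the special meeting is given), so not before August 4, 2019; July 30, 2019 is 5 days before the earliest permitted date.
The analysis stops there.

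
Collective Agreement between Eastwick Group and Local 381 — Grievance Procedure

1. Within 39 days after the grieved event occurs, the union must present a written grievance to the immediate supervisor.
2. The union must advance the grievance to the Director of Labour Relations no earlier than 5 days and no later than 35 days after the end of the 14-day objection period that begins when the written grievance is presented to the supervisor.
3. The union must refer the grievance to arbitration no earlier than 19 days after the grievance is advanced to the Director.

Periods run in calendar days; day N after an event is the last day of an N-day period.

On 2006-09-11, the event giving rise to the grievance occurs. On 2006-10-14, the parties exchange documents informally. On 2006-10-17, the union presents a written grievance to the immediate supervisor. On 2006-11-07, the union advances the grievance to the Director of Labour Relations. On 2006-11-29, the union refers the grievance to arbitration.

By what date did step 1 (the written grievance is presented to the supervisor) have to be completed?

2006-10-20

Step 1 runs from 2006-09-11, when the grieved event occurs. 39 days after 2006-09-11 is 2006-10-20.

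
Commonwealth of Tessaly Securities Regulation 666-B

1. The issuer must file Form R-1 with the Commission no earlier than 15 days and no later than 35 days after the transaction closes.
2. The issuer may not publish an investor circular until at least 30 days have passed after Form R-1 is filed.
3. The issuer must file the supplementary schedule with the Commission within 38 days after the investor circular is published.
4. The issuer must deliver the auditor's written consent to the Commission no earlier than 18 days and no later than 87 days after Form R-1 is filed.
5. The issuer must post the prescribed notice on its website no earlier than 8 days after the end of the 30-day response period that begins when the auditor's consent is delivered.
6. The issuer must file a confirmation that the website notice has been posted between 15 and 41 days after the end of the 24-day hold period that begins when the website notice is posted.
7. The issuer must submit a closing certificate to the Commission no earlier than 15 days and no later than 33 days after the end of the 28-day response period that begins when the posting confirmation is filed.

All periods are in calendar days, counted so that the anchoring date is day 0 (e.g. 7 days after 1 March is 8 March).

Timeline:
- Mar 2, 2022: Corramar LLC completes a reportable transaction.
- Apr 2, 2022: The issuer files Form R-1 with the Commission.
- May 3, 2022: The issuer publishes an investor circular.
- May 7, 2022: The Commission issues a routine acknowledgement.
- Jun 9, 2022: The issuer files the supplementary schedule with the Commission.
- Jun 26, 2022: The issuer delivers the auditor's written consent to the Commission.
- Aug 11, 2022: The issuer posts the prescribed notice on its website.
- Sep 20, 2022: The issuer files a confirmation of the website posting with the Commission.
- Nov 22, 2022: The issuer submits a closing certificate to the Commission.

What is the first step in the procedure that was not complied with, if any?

Step 1 — 15 and 35 days from Mar 2, 2022 (when the transaction closes) are Mar 17, 2022 and Apr 6, 2022 respectively; done Apr 2, 2022 — within the window.
Step 2 — must wait 30 days from Apr 2, 2022 (when Form R-1 is filed), so not before May 2, 2022; done May 3, 2022 — permitted.
Step 3 — counting 38 days from May 3, 2022 (when the investor circular is published) gives a deadline of Jun 10, 2022; Jun 9, 2022 is within that limit.
Step 4 — 18 and 87 days from Apr 2, 2022 (when Form R-1 is filed) are Apr 20, 2022 and Jun 28, 2022 respectively; done Jun 26, 2022 — within the window.
Step 5 — must wait 8 days from Jul 26, 2022 (end of the 30-day response period, which began when the auditor's consent is delivered on Jun 26, 2022), so not before Aug 3, 2022; done Aug 11, 2022 — permitted.
Step 6 — 15 and 41 days from Sep 4, 2022 (end of the 24-day hold period, which began when the website notice is posted on Aug 11, 2022) are Sep 19, 2022 and Oct 15, 2022 respectively; Sep 20, 2022 falls inside that range.
Step 7 — 15 and 33 days from Oct 18, 2022 (end of the 28-day response period, which began when the posting confirmation is filed on Sep 20, 2022) are Nov 2, 2022 and Nov 20, 2022 respectively; Nov 22, 2022 is 2 days past the end of the window.

Step 7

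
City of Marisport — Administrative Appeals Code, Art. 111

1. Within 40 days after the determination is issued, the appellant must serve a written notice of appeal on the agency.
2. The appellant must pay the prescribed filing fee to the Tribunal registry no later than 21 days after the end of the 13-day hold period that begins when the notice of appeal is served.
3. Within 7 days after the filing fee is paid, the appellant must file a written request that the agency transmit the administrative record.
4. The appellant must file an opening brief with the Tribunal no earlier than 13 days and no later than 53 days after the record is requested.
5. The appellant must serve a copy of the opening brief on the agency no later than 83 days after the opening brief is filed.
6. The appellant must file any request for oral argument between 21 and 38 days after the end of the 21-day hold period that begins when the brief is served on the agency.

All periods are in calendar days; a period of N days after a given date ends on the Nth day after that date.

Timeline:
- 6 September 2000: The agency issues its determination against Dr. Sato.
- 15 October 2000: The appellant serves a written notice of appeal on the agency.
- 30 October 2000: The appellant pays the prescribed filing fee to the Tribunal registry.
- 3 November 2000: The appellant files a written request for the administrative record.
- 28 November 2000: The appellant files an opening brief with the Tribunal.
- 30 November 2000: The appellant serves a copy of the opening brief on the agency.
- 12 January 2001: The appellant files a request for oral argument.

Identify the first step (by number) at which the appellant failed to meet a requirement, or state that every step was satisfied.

None — every step was satisfied

(1) due by 6 September 2000 + 40 days = 16 October 2000; 15 October 2000 is within that limit.
(2) due by 28 October 2000 + 21 days = 18 November 2000; 30 October 2000 is within that limit.
(3) due by 30 October 2000 + 7 days = 6 November 2000; done 3 November 2000 — timely.
(4) the permitted window runs from 3 November 2000 + 13 = 16 November 2000 to 3 November 2000 + 53 = 26 December 2000; 28 November 2000 falls inside that range.
(5) due by 28 November 2000 + 83 days = 19 February 2001; done 30 November 2000 — timely.
(6) the permitted window runs from 21 December 2000 + 21 = 11 January 2001 to 21 December 2000 + 38 = 28 January 2001; done 12 January 2001, which is between those dates.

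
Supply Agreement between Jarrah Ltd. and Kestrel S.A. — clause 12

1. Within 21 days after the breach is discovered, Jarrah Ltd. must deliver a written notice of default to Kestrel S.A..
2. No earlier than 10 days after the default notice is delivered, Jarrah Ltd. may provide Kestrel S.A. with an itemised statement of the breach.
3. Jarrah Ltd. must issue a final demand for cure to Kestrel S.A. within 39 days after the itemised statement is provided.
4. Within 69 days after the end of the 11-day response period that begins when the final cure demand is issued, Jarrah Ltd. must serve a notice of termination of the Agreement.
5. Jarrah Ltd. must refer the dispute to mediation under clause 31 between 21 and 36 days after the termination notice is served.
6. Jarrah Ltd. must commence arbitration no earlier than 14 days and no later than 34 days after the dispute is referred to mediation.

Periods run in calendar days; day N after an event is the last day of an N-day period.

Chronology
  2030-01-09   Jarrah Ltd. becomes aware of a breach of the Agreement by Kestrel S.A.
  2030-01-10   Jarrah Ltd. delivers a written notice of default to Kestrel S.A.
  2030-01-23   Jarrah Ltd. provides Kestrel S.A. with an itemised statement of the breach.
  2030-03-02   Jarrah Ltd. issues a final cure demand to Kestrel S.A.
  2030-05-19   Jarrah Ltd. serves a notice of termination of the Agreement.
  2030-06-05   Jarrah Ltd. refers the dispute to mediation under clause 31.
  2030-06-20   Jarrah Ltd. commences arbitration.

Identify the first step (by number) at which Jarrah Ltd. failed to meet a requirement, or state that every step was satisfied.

Step 5

(1) due by 2030-01-09 + 21 days = 2030-01-30; 2030-01-10 is within that limit.
(2) permitted from 2030-01-10 + 10 days = 2030-01-20 onward; 2030-01-23 is on or after that date.
(3) due by 2030-01-23 + 39 days = 2030-03-03; completed 2030-03-02, before the deadline.
(4) due by 2030-03-13 + 69 days = 2030-05-21; 2030-05-19 is within that limit.
(5) the permitted window runs from 2030-05-19 + 21 = 2030-06-09 to 2030-05-19 + 36 = 2030-06-24; 2030-06-05 is 4 days too early.
The procedure was therefore not followed at step 5.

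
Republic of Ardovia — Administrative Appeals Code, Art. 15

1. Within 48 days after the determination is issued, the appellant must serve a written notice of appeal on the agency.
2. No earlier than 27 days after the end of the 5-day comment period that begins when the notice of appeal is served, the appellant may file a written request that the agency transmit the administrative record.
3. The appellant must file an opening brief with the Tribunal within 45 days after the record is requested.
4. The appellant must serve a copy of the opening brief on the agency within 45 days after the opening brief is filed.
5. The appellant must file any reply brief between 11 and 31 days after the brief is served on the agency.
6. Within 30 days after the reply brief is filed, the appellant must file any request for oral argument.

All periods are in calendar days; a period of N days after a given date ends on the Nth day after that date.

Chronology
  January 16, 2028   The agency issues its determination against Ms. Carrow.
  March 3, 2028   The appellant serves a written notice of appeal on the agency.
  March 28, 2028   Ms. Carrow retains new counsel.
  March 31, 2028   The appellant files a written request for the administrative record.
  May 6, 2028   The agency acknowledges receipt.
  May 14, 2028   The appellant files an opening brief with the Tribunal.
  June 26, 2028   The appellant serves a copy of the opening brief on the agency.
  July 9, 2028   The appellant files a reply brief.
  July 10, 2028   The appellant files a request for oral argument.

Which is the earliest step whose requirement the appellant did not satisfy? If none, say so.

Step 1 — counting 48 days from January 16, 2028 (when the determination is issued) gives a deadline of March 4, 2028; done March 3, 2028 — timely.
Step 2 — must wait 27 days from March 8, 2028 (end of the 5-day comment period, which began when the notice of appeal is served on March 3, 2028), so not before April 4, 2028; acted on March 31, 2028, 4 days prematurely.
The procedure was therefore not followed at step 2.

Step 2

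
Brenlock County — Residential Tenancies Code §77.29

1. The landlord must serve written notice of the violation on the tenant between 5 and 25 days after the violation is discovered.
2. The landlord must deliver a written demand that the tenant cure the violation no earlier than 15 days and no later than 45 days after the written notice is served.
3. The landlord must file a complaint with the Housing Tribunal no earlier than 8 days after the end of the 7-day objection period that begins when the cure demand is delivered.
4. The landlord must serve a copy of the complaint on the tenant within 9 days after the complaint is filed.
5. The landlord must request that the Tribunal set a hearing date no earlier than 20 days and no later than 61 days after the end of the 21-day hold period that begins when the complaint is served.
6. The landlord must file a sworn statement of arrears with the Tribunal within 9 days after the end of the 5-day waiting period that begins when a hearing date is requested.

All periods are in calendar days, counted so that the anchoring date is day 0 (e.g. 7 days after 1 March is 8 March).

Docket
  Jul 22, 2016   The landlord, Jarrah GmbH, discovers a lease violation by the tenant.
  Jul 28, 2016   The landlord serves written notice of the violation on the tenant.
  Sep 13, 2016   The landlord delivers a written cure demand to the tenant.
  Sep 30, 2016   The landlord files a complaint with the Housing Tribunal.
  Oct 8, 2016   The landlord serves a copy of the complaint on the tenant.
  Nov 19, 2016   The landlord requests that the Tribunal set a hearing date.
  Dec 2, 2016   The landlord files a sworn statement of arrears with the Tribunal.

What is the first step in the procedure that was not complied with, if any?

(1) the permitted window runs from Jul 22, 2016 + 5 = Jul 27, 2016 to Jul 22, 2016 + 25 = Aug 16, 2016; Jul 28, 2016 falls inside that range.
(2) the permitted window runs from Jul 28, 2016 + 15 = Aug 12, 2016 to Jul 28, 2016 + 45 = Sep 11, 2016; Sep 13, 2016 is 2 days past the end of the window.

Step 2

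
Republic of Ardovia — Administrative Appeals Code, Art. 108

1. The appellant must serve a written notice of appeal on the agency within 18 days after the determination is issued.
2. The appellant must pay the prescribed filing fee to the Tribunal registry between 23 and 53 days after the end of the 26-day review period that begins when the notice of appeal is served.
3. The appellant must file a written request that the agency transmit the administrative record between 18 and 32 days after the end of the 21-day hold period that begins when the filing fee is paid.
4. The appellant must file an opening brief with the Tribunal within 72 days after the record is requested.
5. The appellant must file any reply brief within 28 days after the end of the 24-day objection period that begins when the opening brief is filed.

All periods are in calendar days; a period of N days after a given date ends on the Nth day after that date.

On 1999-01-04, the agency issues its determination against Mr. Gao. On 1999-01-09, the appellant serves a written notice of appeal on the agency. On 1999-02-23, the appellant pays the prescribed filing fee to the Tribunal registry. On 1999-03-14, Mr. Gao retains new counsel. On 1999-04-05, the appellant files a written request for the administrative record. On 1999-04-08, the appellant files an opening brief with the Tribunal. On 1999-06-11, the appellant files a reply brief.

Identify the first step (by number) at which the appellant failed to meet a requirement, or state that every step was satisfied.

(1) due by 1999-01-04 + 18 days = 1999-01-22; completed 1999-01-09, before the deadline.
(2) the permitted window runs from 1999-02-04 + 23 = 1999-02-27 to 1999-02-04 + 53 = 1999-03-29; 1999-02-23 is 4 days too early.
The analysis stops there.

Step 2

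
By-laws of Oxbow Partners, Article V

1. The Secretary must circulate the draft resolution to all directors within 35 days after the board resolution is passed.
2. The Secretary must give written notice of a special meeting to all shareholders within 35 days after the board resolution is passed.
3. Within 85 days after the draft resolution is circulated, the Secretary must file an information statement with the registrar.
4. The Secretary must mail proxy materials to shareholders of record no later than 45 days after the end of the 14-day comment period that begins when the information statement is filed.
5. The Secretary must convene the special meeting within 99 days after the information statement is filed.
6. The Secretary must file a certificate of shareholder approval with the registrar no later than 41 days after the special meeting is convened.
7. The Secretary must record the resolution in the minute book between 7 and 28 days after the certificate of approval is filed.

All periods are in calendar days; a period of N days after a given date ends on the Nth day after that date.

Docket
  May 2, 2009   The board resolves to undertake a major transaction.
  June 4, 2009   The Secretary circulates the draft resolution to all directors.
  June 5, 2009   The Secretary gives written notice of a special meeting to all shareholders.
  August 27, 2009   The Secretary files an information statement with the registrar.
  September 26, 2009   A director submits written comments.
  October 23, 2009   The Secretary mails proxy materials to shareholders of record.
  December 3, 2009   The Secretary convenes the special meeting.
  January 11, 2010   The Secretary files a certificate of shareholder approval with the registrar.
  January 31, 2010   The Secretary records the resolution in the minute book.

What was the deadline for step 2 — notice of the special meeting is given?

June 6, 2009

Step 2 runs from May 2, 2009, when the board resolution is passed. 35 days after May 2, 2009 is June 6, 2009.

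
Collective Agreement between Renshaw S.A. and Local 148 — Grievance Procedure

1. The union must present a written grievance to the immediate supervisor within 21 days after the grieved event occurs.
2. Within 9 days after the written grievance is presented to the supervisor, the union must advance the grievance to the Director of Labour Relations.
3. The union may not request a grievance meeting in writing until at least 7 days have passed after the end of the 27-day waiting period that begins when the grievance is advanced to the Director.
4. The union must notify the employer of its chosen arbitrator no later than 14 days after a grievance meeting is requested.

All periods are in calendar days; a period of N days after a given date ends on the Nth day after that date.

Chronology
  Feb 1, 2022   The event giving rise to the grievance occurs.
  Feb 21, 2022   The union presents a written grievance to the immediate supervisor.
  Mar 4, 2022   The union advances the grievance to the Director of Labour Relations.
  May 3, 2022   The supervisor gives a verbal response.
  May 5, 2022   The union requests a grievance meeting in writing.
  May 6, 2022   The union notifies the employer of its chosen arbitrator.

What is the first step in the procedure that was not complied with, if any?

Step 1 — counting 21 days from Feb 1, 2022 (when the grieved event occurs) gives a deadline of Feb 22, 2022; Feb 21, 2022 is within that limit.
Step 2 — counting 9 days from Feb 21, 2022 (when the written grievance is presented to the supervisor) gives a deadline of Mar 2, 2022; Mar 4, 2022 misses that deadline by 2 days.
The analysis stops there.

Step 2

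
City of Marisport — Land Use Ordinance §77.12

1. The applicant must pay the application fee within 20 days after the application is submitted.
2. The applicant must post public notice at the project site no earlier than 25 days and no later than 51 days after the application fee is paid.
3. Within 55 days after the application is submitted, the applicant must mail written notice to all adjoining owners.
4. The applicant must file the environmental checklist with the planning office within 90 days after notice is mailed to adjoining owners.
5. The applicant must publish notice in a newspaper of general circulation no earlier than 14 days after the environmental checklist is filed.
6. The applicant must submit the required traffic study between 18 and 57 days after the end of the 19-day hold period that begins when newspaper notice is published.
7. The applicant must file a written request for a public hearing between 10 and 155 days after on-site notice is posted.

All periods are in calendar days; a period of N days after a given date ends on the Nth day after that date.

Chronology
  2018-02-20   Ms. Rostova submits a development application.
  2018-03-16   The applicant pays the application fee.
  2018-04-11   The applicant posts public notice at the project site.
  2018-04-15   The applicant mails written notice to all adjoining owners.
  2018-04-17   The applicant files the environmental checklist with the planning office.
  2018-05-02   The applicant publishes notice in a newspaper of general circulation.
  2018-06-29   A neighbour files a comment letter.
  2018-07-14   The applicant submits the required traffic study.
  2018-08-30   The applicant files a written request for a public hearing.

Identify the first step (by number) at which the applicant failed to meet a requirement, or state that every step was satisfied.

Step 1 — counting 20 days from 2018-02-20 (when the application is submitted) gives a deadline of 2018-03-12; not done until 2018-03-16, 4 days after the deadline.

Step 1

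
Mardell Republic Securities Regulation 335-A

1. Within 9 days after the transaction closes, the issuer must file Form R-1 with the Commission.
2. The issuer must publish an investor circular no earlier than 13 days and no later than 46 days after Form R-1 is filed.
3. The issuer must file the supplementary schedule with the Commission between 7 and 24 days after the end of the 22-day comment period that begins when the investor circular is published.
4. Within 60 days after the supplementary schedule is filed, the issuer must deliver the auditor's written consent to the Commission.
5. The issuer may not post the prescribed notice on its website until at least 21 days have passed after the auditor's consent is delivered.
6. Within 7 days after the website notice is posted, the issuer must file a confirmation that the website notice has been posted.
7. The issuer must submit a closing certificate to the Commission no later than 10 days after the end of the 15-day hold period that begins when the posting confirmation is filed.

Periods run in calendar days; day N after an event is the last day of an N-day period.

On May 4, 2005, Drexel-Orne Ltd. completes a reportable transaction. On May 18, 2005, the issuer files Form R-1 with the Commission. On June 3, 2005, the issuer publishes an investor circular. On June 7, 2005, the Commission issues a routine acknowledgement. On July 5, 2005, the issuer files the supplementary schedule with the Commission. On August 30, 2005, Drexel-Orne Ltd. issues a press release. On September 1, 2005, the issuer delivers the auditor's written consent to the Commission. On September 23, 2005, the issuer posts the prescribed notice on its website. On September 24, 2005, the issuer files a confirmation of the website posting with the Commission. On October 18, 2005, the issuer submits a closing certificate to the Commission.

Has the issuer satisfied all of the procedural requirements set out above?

(1) due by May 4, 2005 + 9 days = May 13, 2005; done May 18, 2005 — 5 days late.

No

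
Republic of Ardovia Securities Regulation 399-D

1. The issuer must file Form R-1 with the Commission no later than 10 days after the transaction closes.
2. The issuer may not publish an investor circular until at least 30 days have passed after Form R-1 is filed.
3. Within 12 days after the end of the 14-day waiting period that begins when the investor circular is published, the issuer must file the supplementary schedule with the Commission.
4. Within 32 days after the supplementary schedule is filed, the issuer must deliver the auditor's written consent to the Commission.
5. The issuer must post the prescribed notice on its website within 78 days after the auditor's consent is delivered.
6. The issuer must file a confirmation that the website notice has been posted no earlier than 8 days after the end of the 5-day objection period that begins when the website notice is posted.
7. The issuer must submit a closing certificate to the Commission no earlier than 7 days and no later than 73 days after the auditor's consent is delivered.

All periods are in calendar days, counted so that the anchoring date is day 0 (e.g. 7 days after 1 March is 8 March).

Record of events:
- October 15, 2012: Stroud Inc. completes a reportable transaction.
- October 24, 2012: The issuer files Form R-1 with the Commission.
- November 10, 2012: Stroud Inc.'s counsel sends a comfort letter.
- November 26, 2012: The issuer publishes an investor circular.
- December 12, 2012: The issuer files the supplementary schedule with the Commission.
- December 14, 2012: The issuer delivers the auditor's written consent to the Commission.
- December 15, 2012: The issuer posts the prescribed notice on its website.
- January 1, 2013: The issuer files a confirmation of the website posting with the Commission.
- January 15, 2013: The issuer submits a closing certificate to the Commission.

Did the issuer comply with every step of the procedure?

Yes

Step 1 — counting 10 days from October 15, 2012 (when the transaction closes) gives a deadline of October 25, 2012; done October 24, 2012 — timely.
Step 2 — must wait 30 days from October 24, 2012 (when Form R-1 is filed), so not before November 23, 2012; November 26, 2012 is on or after that date.
Step 3 — counting 12 days from December 10, 2012 (end of the 14-day waiting period, which began when the investor circular is published on November 26, 2012) gives a deadline of December 22, 2012; December 12, 2012 is within that limit.
Step 4 — counting 32 days from December 12, 2012 (when the supplementary schedule is filed) gives a deadline of January 13, 2013; done December 14, 2012 — timely.
Step 5 — counting 78 days from December 14, 2012 (when the auditor's consent is delivered) gives a deadline of March 2, 2013; done December 15, 2012 — timely.
Step 6 — must wait 8 days from December 20, 2012 (end of the 5-day objection period, which began when the website notice is posted on December 15, 2012), so not before December 28, 2012; done January 1, 2013 — permitted.
Step 7 — 7 and 73 days from December 14, 2012 (when the auditor's consent is delivered) are December 21, 2012 and February 25, 2013 respectively; done January 15, 2013 — within the window.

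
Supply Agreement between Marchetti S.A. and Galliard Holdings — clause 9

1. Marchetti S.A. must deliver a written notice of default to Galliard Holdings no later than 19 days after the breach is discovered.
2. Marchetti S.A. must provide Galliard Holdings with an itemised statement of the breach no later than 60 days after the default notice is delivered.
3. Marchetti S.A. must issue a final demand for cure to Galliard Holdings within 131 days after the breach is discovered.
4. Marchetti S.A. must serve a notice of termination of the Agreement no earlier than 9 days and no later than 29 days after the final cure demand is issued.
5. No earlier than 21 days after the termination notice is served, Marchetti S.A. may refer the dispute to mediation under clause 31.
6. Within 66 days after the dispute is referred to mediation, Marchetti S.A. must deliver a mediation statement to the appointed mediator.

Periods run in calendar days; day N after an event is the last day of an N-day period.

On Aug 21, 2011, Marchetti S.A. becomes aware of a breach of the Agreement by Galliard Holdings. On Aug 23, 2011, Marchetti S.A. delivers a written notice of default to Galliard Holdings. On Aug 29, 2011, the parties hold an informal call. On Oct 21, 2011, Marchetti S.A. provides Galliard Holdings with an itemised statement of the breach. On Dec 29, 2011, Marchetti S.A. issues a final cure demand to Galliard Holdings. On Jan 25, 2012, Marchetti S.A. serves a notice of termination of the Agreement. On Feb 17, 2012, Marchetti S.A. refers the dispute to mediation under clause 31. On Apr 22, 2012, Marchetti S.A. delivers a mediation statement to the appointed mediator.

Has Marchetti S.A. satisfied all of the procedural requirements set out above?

(1) due by Aug 21, 2011 + 19 days = Sep 9, 2011; completed Aug 23, 2011, before the deadline.
(2) due by Aug 23, 2011 + 60 days = Oct 22, 2011; completed Oct 21, 2011, before the deadline.
(3) due by Aug 21, 2011 + 131 days = Dec 30, 2011; done Dec 29, 2011 — timely.
(4) the permitted window runs from Dec 29, 2011 + 9 = Jan 7, 2012 to Dec 29, 2011 + 29 = Jan 27, 2012; Jan 25, 2012 falls inside that range.
(5) permitted from Jan 25, 2012 + 21 days = Feb 15, 2012 onward; Feb 17, 2012 is on or after that date.
(6) due by Feb 17, 2012 + 66 days = Apr 23, 2012; done Apr 22, 2012 — timely.

Yes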